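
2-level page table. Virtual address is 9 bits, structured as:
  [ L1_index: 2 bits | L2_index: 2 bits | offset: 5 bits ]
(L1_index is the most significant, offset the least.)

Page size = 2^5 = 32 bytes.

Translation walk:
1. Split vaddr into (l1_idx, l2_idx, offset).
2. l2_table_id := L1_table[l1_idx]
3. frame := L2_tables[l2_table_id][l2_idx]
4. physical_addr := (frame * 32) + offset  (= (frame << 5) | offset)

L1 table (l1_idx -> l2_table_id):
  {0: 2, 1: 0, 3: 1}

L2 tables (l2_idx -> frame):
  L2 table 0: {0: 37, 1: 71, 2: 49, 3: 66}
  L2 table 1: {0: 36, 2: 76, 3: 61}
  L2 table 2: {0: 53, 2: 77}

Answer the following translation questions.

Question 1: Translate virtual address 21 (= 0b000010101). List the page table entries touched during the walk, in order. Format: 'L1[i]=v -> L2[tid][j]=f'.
vaddr = 21 = 0b000010101
Split: l1_idx=0, l2_idx=0, offset=21

Answer: L1[0]=2 -> L2[2][0]=53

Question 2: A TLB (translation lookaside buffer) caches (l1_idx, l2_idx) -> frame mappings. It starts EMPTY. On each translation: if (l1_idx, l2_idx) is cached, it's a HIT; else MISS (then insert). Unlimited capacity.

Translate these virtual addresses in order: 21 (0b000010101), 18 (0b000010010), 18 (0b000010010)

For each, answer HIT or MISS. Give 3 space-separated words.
vaddr=21: (0,0) not in TLB -> MISS, insert
vaddr=18: (0,0) in TLB -> HIT
vaddr=18: (0,0) in TLB -> HIT

Answer: MISS HIT HIT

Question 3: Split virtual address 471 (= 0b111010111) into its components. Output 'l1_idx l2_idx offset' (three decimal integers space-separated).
vaddr = 471 = 0b111010111
  top 2 bits -> l1_idx = 3
  next 2 bits -> l2_idx = 2
  bottom 5 bits -> offset = 23

Answer: 3 2 23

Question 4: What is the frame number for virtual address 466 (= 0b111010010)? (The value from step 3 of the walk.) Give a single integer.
vaddr = 466: l1_idx=3, l2_idx=2
L1[3] = 1; L2[1][2] = 76

Answer: 76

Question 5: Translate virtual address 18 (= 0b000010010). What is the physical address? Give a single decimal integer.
Answer: 1714

Derivation:
vaddr = 18 = 0b000010010
Split: l1_idx=0, l2_idx=0, offset=18
L1[0] = 2
L2[2][0] = 53
paddr = 53 * 32 + 18 = 1714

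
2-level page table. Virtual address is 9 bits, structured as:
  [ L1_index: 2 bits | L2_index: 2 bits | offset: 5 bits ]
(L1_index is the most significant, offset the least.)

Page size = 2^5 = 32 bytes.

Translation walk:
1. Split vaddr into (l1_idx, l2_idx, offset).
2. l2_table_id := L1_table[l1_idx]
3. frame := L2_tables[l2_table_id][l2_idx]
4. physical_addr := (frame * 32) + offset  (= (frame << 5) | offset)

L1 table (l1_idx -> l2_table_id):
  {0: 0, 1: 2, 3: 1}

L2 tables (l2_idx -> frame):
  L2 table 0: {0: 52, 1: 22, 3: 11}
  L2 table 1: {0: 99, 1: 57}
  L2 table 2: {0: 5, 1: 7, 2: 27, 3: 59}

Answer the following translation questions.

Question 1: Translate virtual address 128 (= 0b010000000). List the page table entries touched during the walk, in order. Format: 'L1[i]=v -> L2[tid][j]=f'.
Answer: L1[1]=2 -> L2[2][0]=5

Derivation:
vaddr = 128 = 0b010000000
Split: l1_idx=1, l2_idx=0, offset=0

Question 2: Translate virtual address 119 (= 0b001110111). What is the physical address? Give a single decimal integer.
vaddr = 119 = 0b001110111
Split: l1_idx=0, l2_idx=3, offset=23
L1[0] = 0
L2[0][3] = 11
paddr = 11 * 32 + 23 = 375

Answer: 375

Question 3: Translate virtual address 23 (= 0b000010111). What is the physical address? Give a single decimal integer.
vaddr = 23 = 0b000010111
Split: l1_idx=0, l2_idx=0, offset=23
L1[0] = 0
L2[0][0] = 52
paddr = 52 * 32 + 23 = 1687

Answer: 1687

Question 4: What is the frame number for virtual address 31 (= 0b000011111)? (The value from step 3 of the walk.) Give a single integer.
vaddr = 31: l1_idx=0, l2_idx=0
L1[0] = 0; L2[0][0] = 52

Answer: 52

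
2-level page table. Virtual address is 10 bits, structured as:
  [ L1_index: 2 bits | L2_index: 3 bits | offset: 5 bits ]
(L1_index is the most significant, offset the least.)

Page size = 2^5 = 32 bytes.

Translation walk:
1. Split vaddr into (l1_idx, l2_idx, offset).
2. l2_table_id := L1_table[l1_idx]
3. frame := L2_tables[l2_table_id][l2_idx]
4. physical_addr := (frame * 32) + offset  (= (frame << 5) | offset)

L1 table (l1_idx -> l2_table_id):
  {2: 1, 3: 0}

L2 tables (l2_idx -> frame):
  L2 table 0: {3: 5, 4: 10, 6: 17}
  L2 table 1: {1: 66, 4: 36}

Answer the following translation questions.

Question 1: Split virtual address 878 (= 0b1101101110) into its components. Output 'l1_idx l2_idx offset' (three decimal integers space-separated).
vaddr = 878 = 0b1101101110
  top 2 bits -> l1_idx = 3
  next 3 bits -> l2_idx = 3
  bottom 5 bits -> offset = 14

Answer: 3 3 14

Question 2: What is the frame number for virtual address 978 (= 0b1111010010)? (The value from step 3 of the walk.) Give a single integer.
Answer: 17

Derivation:
vaddr = 978: l1_idx=3, l2_idx=6
L1[3] = 0; L2[0][6] = 17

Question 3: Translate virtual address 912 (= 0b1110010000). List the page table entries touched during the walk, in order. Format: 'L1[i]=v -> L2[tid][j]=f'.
vaddr = 912 = 0b1110010000
Split: l1_idx=3, l2_idx=4, offset=16

Answer: L1[3]=0 -> L2[0][4]=10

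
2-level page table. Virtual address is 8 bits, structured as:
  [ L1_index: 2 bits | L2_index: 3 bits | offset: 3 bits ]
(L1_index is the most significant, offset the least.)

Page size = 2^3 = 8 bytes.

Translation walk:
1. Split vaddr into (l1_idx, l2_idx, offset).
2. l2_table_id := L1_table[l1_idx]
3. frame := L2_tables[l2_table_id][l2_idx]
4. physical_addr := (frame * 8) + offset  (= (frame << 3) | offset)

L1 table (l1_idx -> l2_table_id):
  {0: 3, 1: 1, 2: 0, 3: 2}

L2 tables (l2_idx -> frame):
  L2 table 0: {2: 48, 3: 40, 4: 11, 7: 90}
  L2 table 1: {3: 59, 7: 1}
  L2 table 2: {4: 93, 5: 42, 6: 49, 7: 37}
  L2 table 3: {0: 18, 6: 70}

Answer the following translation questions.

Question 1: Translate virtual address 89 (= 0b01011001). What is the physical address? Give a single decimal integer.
vaddr = 89 = 0b01011001
Split: l1_idx=1, l2_idx=3, offset=1
L1[1] = 1
L2[1][3] = 59
paddr = 59 * 8 + 1 = 473

Answer: 473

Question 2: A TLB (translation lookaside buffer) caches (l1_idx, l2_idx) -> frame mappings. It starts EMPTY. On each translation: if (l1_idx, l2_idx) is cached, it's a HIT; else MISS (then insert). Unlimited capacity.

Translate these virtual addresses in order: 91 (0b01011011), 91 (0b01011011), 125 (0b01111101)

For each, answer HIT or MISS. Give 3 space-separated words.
vaddr=91: (1,3) not in TLB -> MISS, insert
vaddr=91: (1,3) in TLB -> HIT
vaddr=125: (1,7) not in TLB -> MISS, insert

Answer: MISS HIT MISS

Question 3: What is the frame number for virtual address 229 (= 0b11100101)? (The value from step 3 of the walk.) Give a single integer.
vaddr = 229: l1_idx=3, l2_idx=4
L1[3] = 2; L2[2][4] = 93

Answer: 93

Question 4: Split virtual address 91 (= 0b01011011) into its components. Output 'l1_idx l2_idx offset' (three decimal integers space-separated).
Answer: 1 3 3

Derivation:
vaddr = 91 = 0b01011011
  top 2 bits -> l1_idx = 1
  next 3 bits -> l2_idx = 3
  bottom 3 bits -> offset = 3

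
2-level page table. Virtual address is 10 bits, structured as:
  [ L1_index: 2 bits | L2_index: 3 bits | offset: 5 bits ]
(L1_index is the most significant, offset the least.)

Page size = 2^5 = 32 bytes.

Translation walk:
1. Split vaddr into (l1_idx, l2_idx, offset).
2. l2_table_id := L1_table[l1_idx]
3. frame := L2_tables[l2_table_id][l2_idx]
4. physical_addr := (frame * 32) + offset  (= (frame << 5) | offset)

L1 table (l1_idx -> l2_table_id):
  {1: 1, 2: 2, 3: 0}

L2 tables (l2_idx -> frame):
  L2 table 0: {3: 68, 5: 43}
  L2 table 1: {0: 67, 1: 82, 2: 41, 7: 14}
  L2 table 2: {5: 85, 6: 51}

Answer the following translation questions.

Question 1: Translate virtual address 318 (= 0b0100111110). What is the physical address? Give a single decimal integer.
vaddr = 318 = 0b0100111110
Split: l1_idx=1, l2_idx=1, offset=30
L1[1] = 1
L2[1][1] = 82
paddr = 82 * 32 + 30 = 2654

Answer: 2654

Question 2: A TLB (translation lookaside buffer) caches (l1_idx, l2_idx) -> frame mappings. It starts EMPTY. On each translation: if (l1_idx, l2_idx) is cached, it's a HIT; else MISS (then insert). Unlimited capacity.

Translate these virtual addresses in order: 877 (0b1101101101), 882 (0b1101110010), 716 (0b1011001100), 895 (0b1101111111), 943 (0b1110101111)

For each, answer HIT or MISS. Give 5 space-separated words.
Answer: MISS HIT MISS HIT MISS

Derivation:
vaddr=877: (3,3) not in TLB -> MISS, insert
vaddr=882: (3,3) in TLB -> HIT
vaddr=716: (2,6) not in TLB -> MISS, insert
vaddr=895: (3,3) in TLB -> HIT
vaddr=943: (3,5) not in TLB -> MISS, insert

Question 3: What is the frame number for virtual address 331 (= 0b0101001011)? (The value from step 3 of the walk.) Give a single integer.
vaddr = 331: l1_idx=1, l2_idx=2
L1[1] = 1; L2[1][2] = 41

Answer: 41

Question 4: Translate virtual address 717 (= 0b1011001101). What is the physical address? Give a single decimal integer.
Answer: 1645

Derivation:
vaddr = 717 = 0b1011001101
Split: l1_idx=2, l2_idx=6, offset=13
L1[2] = 2
L2[2][6] = 51
paddr = 51 * 32 + 13 = 1645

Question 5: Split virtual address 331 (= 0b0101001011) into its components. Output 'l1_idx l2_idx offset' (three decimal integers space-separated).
vaddr = 331 = 0b0101001011
  top 2 bits -> l1_idx = 1
  next 3 bits -> l2_idx = 2
  bottom 5 bits -> offset = 11

Answer: 1 2 11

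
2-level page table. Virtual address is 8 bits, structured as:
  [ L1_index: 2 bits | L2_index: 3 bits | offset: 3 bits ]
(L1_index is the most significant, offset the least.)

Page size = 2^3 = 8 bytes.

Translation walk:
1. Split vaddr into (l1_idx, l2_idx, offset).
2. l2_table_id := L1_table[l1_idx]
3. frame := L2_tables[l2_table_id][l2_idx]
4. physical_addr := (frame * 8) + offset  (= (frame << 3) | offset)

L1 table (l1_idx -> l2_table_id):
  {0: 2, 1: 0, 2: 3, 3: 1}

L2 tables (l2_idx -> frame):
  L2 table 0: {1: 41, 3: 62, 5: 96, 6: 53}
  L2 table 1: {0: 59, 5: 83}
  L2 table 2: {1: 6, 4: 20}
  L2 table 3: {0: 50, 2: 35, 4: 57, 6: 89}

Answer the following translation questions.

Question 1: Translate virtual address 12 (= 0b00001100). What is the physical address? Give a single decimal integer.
vaddr = 12 = 0b00001100
Split: l1_idx=0, l2_idx=1, offset=4
L1[0] = 2
L2[2][1] = 6
paddr = 6 * 8 + 4 = 52

Answer: 52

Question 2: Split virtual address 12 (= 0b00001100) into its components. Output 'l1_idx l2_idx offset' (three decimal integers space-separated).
Answer: 0 1 4

Derivation:
vaddr = 12 = 0b00001100
  top 2 bits -> l1_idx = 0
  next 3 bits -> l2_idx = 1
  bottom 3 bits -> offset = 4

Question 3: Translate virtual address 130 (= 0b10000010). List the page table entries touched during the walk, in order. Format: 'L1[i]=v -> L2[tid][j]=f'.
vaddr = 130 = 0b10000010
Split: l1_idx=2, l2_idx=0, offset=2

Answer: L1[2]=3 -> L2[3][0]=50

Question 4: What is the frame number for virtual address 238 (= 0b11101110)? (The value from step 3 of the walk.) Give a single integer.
Answer: 83

Derivation:
vaddr = 238: l1_idx=3, l2_idx=5
L1[3] = 1; L2[1][5] = 83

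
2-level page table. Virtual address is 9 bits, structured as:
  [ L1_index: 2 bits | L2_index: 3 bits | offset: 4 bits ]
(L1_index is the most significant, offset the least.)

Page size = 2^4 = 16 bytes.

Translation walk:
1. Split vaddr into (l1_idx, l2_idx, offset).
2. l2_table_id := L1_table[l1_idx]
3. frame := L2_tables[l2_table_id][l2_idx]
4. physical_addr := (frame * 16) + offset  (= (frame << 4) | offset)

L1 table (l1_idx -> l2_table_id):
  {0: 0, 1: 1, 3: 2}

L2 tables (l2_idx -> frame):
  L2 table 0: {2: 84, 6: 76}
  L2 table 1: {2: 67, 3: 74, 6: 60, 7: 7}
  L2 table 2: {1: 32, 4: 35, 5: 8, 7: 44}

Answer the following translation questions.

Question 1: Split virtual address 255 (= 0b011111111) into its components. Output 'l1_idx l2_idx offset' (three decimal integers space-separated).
vaddr = 255 = 0b011111111
  top 2 bits -> l1_idx = 1
  next 3 bits -> l2_idx = 7
  bottom 4 bits -> offset = 15

Answer: 1 7 15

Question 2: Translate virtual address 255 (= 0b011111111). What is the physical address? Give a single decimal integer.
vaddr = 255 = 0b011111111
Split: l1_idx=1, l2_idx=7, offset=15
L1[1] = 1
L2[1][7] = 7
paddr = 7 * 16 + 15 = 127

Answer: 127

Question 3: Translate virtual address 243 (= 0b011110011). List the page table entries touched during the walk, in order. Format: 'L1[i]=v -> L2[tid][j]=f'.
vaddr = 243 = 0b011110011
Split: l1_idx=1, l2_idx=7, offset=3

Answer: L1[1]=1 -> L2[1][7]=7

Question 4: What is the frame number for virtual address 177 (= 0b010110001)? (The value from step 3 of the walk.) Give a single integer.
vaddr = 177: l1_idx=1, l2_idx=3
L1[1] = 1; L2[1][3] = 74

Answer: 74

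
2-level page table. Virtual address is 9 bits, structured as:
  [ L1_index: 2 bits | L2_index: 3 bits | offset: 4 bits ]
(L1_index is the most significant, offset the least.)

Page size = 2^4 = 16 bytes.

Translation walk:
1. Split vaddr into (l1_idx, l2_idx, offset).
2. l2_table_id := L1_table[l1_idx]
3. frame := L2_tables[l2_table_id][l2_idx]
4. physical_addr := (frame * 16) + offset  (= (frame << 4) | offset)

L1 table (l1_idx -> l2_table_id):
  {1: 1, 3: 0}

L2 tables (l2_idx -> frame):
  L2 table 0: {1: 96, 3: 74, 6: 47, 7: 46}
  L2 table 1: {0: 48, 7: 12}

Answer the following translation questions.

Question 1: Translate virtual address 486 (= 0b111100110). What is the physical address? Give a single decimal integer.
Answer: 758

Derivation:
vaddr = 486 = 0b111100110
Split: l1_idx=3, l2_idx=6, offset=6
L1[3] = 0
L2[0][6] = 47
paddr = 47 * 16 + 6 = 758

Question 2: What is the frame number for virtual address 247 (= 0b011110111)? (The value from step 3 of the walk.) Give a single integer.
Answer: 12

Derivation:
vaddr = 247: l1_idx=1, l2_idx=7
L1[1] = 1; L2[1][7] = 12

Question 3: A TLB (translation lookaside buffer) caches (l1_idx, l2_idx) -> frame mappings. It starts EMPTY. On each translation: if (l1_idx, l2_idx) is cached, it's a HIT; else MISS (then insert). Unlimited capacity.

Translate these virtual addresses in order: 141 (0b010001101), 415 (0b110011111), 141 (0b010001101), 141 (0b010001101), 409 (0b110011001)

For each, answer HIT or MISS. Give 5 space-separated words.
vaddr=141: (1,0) not in TLB -> MISS, insert
vaddr=415: (3,1) not in TLB -> MISS, insert
vaddr=141: (1,0) in TLB -> HIT
vaddr=141: (1,0) in TLB -> HIT
vaddr=409: (3,1) in TLB -> HIT

Answer: MISS MISS HIT HIT HIT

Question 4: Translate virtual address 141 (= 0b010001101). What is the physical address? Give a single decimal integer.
vaddr = 141 = 0b010001101
Split: l1_idx=1, l2_idx=0, offset=13
L1[1] = 1
L2[1][0] = 48
paddr = 48 * 16 + 13 = 781

Answer: 781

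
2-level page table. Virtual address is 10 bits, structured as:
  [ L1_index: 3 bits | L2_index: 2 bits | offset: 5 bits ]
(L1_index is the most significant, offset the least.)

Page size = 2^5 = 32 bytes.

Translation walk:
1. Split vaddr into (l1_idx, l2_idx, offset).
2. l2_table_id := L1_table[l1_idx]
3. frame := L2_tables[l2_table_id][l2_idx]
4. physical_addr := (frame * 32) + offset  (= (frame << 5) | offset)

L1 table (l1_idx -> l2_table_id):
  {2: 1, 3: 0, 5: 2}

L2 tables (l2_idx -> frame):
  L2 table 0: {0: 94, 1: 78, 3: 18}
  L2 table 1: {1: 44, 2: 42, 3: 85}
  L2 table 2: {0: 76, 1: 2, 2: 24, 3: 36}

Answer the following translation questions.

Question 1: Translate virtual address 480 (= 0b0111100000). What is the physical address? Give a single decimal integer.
Answer: 576

Derivation:
vaddr = 480 = 0b0111100000
Split: l1_idx=3, l2_idx=3, offset=0
L1[3] = 0
L2[0][3] = 18
paddr = 18 * 32 + 0 = 576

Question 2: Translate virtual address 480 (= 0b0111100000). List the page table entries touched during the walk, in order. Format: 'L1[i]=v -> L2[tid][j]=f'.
Answer: L1[3]=0 -> L2[0][3]=18

Derivation:
vaddr = 480 = 0b0111100000
Split: l1_idx=3, l2_idx=3, offset=0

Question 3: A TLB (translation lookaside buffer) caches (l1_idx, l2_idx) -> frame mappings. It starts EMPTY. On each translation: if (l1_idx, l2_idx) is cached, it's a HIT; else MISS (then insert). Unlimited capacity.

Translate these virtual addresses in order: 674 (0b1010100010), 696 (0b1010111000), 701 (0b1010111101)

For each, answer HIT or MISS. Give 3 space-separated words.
vaddr=674: (5,1) not in TLB -> MISS, insert
vaddr=696: (5,1) in TLB -> HIT
vaddr=701: (5,1) in TLB -> HIT

Answer: MISS HIT HIT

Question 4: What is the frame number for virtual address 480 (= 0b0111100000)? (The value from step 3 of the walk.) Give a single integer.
Answer: 18

Derivation:
vaddr = 480: l1_idx=3, l2_idx=3
L1[3] = 0; L2[0][3] = 18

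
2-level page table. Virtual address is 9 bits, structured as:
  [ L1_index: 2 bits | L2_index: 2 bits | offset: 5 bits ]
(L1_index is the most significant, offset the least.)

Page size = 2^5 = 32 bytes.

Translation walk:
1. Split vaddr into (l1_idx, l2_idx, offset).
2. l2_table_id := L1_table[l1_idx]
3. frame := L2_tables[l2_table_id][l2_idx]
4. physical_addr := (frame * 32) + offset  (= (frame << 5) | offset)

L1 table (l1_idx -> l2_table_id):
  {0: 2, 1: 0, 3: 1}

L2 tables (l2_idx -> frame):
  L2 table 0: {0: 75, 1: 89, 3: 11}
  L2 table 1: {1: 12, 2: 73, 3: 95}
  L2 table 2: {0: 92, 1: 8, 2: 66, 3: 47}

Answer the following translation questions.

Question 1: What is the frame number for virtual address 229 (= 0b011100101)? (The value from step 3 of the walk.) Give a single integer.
Answer: 11

Derivation:
vaddr = 229: l1_idx=1, l2_idx=3
L1[1] = 0; L2[0][3] = 11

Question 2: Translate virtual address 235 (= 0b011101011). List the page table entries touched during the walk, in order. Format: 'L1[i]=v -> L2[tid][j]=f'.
Answer: L1[1]=0 -> L2[0][3]=11

Derivation:
vaddr = 235 = 0b011101011
Split: l1_idx=1, l2_idx=3, offset=11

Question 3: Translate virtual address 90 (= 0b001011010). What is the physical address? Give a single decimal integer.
Answer: 2138

Derivation:
vaddr = 90 = 0b001011010
Split: l1_idx=0, l2_idx=2, offset=26
L1[0] = 2
L2[2][2] = 66
paddr = 66 * 32 + 26 = 2138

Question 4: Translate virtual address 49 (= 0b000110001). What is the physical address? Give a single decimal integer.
Answer: 273

Derivation:
vaddr = 49 = 0b000110001
Split: l1_idx=0, l2_idx=1, offset=17
L1[0] = 2
L2[2][1] = 8
paddr = 8 * 32 + 17 = 273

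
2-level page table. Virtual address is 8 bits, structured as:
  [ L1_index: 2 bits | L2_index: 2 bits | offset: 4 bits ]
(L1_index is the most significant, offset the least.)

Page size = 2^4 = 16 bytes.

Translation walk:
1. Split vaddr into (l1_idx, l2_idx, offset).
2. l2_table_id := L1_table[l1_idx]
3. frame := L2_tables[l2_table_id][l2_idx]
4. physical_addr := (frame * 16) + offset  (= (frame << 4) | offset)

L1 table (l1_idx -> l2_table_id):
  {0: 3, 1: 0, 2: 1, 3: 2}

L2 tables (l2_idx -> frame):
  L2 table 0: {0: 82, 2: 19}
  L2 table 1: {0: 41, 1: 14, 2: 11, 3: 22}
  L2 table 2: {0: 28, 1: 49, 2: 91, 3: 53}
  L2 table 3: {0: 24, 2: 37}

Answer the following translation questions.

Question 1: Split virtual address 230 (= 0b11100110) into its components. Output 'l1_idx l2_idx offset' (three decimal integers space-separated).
Answer: 3 2 6

Derivation:
vaddr = 230 = 0b11100110
  top 2 bits -> l1_idx = 3
  next 2 bits -> l2_idx = 2
  bottom 4 bits -> offset = 6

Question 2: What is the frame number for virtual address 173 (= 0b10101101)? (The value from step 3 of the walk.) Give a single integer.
vaddr = 173: l1_idx=2, l2_idx=2
L1[2] = 1; L2[1][2] = 11

Answer: 11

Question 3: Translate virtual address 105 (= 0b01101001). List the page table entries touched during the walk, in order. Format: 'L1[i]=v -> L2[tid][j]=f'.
vaddr = 105 = 0b01101001
Split: l1_idx=1, l2_idx=2, offset=9

Answer: L1[1]=0 -> L2[0][2]=19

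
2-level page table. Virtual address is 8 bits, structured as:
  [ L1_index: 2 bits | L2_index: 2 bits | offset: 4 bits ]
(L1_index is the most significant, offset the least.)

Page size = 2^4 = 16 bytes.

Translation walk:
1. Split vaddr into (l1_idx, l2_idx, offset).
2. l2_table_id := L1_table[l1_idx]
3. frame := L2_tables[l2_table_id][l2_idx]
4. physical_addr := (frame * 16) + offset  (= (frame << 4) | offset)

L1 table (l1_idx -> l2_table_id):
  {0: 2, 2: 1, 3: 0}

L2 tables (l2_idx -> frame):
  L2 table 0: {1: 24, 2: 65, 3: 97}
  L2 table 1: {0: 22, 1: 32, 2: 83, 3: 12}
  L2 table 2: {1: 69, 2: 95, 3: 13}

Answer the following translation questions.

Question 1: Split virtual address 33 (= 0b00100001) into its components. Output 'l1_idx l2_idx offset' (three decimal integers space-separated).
Answer: 0 2 1

Derivation:
vaddr = 33 = 0b00100001
  top 2 bits -> l1_idx = 0
  next 2 bits -> l2_idx = 2
  bottom 4 bits -> offset = 1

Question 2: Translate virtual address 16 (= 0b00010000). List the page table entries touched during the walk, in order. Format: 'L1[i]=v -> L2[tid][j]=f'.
Answer: L1[0]=2 -> L2[2][1]=69

Derivation:
vaddr = 16 = 0b00010000
Split: l1_idx=0, l2_idx=1, offset=0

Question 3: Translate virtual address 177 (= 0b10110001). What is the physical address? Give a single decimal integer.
Answer: 193

Derivation:
vaddr = 177 = 0b10110001
Split: l1_idx=2, l2_idx=3, offset=1
L1[2] = 1
L2[1][3] = 12
paddr = 12 * 16 + 1 = 193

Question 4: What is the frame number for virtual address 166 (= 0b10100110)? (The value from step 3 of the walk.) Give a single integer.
vaddr = 166: l1_idx=2, l2_idx=2
L1[2] = 1; L2[1][2] = 83

Answer: 83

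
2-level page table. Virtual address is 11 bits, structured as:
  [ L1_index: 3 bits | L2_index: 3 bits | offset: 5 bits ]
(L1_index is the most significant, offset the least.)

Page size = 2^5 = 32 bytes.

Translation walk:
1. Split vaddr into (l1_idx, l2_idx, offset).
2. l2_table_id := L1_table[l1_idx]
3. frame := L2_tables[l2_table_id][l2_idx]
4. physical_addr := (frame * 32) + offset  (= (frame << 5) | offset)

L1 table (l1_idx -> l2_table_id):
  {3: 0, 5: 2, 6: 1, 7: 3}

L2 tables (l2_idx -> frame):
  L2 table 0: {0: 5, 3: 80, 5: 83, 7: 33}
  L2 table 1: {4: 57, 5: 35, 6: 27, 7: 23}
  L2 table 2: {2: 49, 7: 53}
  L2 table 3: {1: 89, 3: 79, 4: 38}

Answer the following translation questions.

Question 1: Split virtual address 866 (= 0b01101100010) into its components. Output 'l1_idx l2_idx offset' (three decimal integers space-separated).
Answer: 3 3 2

Derivation:
vaddr = 866 = 0b01101100010
  top 3 bits -> l1_idx = 3
  next 3 bits -> l2_idx = 3
  bottom 5 bits -> offset = 2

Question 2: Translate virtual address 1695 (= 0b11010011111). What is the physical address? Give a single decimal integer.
Answer: 1855

Derivation:
vaddr = 1695 = 0b11010011111
Split: l1_idx=6, l2_idx=4, offset=31
L1[6] = 1
L2[1][4] = 57
paddr = 57 * 32 + 31 = 1855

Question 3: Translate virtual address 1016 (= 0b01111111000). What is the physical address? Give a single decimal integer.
vaddr = 1016 = 0b01111111000
Split: l1_idx=3, l2_idx=7, offset=24
L1[3] = 0
L2[0][7] = 33
paddr = 33 * 32 + 24 = 1080

Answer: 1080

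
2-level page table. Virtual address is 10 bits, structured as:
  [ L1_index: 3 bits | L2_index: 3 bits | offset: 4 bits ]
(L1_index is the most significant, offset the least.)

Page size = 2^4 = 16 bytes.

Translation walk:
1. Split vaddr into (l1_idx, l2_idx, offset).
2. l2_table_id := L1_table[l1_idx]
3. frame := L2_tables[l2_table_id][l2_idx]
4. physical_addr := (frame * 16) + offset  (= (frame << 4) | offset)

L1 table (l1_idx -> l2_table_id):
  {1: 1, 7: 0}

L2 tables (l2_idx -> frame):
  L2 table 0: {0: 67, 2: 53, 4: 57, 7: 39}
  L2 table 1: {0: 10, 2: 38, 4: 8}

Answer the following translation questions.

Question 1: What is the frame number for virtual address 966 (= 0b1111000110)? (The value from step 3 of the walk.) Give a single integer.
Answer: 57

Derivation:
vaddr = 966: l1_idx=7, l2_idx=4
L1[7] = 0; L2[0][4] = 57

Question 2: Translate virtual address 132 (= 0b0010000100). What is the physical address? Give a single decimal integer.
Answer: 164

Derivation:
vaddr = 132 = 0b0010000100
Split: l1_idx=1, l2_idx=0, offset=4
L1[1] = 1
L2[1][0] = 10
paddr = 10 * 16 + 4 = 164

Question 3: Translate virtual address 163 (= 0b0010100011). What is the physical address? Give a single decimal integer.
Answer: 611

Derivation:
vaddr = 163 = 0b0010100011
Split: l1_idx=1, l2_idx=2, offset=3
L1[1] = 1
L2[1][2] = 38
paddr = 38 * 16 + 3 = 611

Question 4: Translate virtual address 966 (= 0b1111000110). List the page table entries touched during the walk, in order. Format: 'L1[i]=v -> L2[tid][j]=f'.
Answer: L1[7]=0 -> L2[0][4]=57

Derivation:
vaddr = 966 = 0b1111000110
Split: l1_idx=7, l2_idx=4, offset=6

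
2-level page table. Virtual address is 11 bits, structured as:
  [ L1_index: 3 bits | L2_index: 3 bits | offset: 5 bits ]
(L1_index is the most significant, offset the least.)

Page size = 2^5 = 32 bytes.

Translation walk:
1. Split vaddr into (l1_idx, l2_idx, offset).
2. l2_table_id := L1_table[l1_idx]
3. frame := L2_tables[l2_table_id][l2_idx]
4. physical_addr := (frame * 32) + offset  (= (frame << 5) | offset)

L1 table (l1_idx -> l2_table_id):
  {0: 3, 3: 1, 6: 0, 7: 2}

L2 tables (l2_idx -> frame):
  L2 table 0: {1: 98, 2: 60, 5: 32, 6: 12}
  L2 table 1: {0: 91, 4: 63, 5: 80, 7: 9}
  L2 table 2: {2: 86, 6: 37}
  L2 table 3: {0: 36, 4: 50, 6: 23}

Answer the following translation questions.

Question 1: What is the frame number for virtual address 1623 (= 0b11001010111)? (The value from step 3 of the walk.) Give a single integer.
Answer: 60

Derivation:
vaddr = 1623: l1_idx=6, l2_idx=2
L1[6] = 0; L2[0][2] = 60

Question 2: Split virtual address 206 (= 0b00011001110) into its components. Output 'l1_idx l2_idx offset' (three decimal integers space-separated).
Answer: 0 6 14

Derivation:
vaddr = 206 = 0b00011001110
  top 3 bits -> l1_idx = 0
  next 3 bits -> l2_idx = 6
  bottom 5 bits -> offset = 14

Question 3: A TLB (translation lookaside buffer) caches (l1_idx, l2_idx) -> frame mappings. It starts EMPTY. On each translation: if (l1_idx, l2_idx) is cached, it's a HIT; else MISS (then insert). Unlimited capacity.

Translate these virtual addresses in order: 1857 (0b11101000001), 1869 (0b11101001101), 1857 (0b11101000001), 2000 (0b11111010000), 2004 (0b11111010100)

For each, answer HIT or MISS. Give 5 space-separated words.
Answer: MISS HIT HIT MISS HIT

Derivation:
vaddr=1857: (7,2) not in TLB -> MISS, insert
vaddr=1869: (7,2) in TLB -> HIT
vaddr=1857: (7,2) in TLB -> HIT
vaddr=2000: (7,6) not in TLB -> MISS, insert
vaddr=2004: (7,6) in TLB -> HIT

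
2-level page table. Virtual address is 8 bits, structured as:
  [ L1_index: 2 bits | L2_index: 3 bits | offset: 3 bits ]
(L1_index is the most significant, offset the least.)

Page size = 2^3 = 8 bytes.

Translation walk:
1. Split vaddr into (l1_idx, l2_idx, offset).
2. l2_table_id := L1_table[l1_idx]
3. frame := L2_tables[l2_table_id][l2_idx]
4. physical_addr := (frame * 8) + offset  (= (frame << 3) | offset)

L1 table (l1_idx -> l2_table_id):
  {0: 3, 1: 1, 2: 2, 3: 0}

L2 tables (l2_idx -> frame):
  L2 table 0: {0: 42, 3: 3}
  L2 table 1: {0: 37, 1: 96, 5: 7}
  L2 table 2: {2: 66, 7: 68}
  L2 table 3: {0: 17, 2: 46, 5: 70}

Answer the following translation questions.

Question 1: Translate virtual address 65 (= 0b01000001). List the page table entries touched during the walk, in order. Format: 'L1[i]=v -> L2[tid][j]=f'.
vaddr = 65 = 0b01000001
Split: l1_idx=1, l2_idx=0, offset=1

Answer: L1[1]=1 -> L2[1][0]=37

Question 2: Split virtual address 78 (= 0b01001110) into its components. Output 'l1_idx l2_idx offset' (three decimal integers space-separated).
Answer: 1 1 6

Derivation:
vaddr = 78 = 0b01001110
  top 2 bits -> l1_idx = 1
  next 3 bits -> l2_idx = 1
  bottom 3 bits -> offset = 6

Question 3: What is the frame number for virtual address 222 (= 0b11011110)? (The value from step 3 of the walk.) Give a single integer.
Answer: 3

Derivation:
vaddr = 222: l1_idx=3, l2_idx=3
L1[3] = 0; L2[0][3] = 3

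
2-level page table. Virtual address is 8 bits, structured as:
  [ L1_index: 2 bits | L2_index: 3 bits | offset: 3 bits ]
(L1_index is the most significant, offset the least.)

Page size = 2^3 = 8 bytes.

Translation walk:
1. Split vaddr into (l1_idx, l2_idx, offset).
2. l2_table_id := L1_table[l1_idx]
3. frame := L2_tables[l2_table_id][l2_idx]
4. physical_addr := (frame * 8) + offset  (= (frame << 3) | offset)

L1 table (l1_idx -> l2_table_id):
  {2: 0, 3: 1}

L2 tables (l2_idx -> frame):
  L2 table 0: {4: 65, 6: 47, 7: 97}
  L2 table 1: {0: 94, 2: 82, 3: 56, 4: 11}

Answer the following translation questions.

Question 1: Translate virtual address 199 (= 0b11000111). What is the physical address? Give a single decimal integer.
vaddr = 199 = 0b11000111
Split: l1_idx=3, l2_idx=0, offset=7
L1[3] = 1
L2[1][0] = 94
paddr = 94 * 8 + 7 = 759

Answer: 759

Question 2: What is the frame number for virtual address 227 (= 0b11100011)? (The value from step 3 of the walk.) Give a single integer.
vaddr = 227: l1_idx=3, l2_idx=4
L1[3] = 1; L2[1][4] = 11

Answer: 11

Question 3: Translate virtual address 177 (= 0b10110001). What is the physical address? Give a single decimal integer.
vaddr = 177 = 0b10110001
Split: l1_idx=2, l2_idx=6, offset=1
L1[2] = 0
L2[0][6] = 47
paddr = 47 * 8 + 1 = 377

Answer: 377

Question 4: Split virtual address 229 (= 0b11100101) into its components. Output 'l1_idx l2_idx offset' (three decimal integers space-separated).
vaddr = 229 = 0b11100101
  top 2 bits -> l1_idx = 3
  next 3 bits -> l2_idx = 4
  bottom 3 bits -> offset = 5

Answer: 3 4 5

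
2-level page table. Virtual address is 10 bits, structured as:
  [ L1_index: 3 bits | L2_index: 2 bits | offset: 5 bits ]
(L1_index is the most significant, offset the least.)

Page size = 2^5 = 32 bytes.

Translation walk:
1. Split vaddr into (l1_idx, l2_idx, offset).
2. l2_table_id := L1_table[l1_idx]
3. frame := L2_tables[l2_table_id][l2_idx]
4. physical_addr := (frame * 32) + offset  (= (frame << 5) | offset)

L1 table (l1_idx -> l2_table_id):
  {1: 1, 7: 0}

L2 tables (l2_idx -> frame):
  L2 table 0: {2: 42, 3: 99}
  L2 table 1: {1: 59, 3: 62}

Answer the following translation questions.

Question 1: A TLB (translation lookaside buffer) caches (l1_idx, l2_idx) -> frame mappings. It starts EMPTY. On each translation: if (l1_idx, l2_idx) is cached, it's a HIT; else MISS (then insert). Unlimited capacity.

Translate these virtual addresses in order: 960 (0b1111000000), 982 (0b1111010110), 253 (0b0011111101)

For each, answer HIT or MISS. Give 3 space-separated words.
Answer: MISS HIT MISS

Derivation:
vaddr=960: (7,2) not in TLB -> MISS, insert
vaddr=982: (7,2) in TLB -> HIT
vaddr=253: (1,3) not in TLB -> MISS, insert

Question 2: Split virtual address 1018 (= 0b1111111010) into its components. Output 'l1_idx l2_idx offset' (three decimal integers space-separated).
Answer: 7 3 26

Derivation:
vaddr = 1018 = 0b1111111010
  top 3 bits -> l1_idx = 7
  next 2 bits -> l2_idx = 3
  bottom 5 bits -> offset = 26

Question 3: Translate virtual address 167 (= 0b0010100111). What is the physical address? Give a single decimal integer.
Answer: 1895

Derivation:
vaddr = 167 = 0b0010100111
Split: l1_idx=1, l2_idx=1, offset=7
L1[1] = 1
L2[1][1] = 59
paddr = 59 * 32 + 7 = 1895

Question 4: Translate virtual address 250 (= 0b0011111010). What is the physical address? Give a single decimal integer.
Answer: 2010

Derivation:
vaddr = 250 = 0b0011111010
Split: l1_idx=1, l2_idx=3, offset=26
L1[1] = 1
L2[1][3] = 62
paddr = 62 * 32 + 26 = 2010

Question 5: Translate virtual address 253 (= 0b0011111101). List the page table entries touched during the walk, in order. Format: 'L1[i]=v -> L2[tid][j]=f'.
Answer: L1[1]=1 -> L2[1][3]=62

Derivation:
vaddr = 253 = 0b0011111101
Split: l1_idx=1, l2_idx=3, offset=29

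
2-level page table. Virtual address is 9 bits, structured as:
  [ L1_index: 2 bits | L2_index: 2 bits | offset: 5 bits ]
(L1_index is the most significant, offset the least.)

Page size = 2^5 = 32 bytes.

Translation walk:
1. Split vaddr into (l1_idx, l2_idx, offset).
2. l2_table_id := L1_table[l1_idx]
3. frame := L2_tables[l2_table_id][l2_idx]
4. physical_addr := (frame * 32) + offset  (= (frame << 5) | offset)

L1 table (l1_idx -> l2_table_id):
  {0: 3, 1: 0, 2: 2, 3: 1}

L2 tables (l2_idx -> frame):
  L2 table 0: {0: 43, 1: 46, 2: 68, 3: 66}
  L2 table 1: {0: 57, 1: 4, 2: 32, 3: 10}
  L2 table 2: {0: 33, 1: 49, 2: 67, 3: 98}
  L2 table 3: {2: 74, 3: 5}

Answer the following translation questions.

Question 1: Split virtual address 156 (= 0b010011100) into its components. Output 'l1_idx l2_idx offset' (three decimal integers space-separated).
Answer: 1 0 28

Derivation:
vaddr = 156 = 0b010011100
  top 2 bits -> l1_idx = 1
  next 2 bits -> l2_idx = 0
  bottom 5 bits -> offset = 28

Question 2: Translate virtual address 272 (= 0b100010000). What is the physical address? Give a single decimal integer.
vaddr = 272 = 0b100010000
Split: l1_idx=2, l2_idx=0, offset=16
L1[2] = 2
L2[2][0] = 33
paddr = 33 * 32 + 16 = 1072

Answer: 1072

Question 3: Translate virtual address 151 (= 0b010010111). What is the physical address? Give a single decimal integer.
vaddr = 151 = 0b010010111
Split: l1_idx=1, l2_idx=0, offset=23
L1[1] = 0
L2[0][0] = 43
paddr = 43 * 32 + 23 = 1399

Answer: 1399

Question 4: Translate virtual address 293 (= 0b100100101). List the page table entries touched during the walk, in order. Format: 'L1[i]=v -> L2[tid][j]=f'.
vaddr = 293 = 0b100100101
Split: l1_idx=2, l2_idx=1, offset=5

Answer: L1[2]=2 -> L2[2][1]=49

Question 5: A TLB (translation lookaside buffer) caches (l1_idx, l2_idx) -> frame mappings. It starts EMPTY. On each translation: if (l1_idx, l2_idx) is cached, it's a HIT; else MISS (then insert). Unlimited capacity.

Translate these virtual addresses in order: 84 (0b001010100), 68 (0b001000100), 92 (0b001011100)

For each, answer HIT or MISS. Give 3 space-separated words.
vaddr=84: (0,2) not in TLB -> MISS, insert
vaddr=68: (0,2) in TLB -> HIT
vaddr=92: (0,2) in TLB -> HIT

Answer: MISS HIT HIT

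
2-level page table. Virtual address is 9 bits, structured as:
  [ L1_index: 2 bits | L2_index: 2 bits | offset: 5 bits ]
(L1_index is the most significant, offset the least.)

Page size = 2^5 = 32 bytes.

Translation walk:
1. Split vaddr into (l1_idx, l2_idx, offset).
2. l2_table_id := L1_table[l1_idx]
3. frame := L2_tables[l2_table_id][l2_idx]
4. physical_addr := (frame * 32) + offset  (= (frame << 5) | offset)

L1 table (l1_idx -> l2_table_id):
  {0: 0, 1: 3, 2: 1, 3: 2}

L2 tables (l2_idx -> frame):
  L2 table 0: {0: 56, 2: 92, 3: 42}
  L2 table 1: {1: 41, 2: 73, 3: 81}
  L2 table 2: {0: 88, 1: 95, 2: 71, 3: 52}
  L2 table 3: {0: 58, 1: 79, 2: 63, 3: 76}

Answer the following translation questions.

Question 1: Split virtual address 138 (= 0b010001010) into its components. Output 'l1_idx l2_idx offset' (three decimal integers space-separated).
vaddr = 138 = 0b010001010
  top 2 bits -> l1_idx = 1
  next 2 bits -> l2_idx = 0
  bottom 5 bits -> offset = 10

Answer: 1 0 10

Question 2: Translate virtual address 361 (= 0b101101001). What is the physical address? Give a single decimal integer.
vaddr = 361 = 0b101101001
Split: l1_idx=2, l2_idx=3, offset=9
L1[2] = 1
L2[1][3] = 81
paddr = 81 * 32 + 9 = 2601

Answer: 2601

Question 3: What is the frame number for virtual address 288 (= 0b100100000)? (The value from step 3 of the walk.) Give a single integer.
Answer: 41

Derivation:
vaddr = 288: l1_idx=2, l2_idx=1
L1[2] = 1; L2[1][1] = 41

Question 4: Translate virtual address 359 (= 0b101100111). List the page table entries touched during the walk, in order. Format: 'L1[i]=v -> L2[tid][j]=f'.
Answer: L1[2]=1 -> L2[1][3]=81

Derivation:
vaddr = 359 = 0b101100111
Split: l1_idx=2, l2_idx=3, offset=7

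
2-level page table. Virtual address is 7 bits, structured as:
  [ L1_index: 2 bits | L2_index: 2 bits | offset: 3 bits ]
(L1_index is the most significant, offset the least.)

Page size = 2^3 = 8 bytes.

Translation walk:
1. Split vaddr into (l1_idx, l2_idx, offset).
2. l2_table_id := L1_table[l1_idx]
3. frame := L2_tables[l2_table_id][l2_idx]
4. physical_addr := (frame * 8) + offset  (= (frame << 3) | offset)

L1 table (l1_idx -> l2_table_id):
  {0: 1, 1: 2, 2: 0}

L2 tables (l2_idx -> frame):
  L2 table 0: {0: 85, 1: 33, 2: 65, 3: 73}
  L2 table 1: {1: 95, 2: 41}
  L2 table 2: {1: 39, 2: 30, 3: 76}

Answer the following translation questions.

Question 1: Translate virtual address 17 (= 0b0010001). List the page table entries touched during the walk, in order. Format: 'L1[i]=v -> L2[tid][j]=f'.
Answer: L1[0]=1 -> L2[1][2]=41

Derivation:
vaddr = 17 = 0b0010001
Split: l1_idx=0, l2_idx=2, offset=1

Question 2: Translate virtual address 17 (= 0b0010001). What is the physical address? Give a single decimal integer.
Answer: 329

Derivation:
vaddr = 17 = 0b0010001
Split: l1_idx=0, l2_idx=2, offset=1
L1[0] = 1
L2[1][2] = 41
paddr = 41 * 8 + 1 = 329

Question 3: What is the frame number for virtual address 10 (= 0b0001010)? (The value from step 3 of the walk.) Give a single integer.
Answer: 95

Derivation:
vaddr = 10: l1_idx=0, l2_idx=1
L1[0] = 1; L2[1][1] = 95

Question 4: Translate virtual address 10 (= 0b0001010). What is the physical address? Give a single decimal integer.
vaddr = 10 = 0b0001010
Split: l1_idx=0, l2_idx=1, offset=2
L1[0] = 1
L2[1][1] = 95
paddr = 95 * 8 + 2 = 762

Answer: 762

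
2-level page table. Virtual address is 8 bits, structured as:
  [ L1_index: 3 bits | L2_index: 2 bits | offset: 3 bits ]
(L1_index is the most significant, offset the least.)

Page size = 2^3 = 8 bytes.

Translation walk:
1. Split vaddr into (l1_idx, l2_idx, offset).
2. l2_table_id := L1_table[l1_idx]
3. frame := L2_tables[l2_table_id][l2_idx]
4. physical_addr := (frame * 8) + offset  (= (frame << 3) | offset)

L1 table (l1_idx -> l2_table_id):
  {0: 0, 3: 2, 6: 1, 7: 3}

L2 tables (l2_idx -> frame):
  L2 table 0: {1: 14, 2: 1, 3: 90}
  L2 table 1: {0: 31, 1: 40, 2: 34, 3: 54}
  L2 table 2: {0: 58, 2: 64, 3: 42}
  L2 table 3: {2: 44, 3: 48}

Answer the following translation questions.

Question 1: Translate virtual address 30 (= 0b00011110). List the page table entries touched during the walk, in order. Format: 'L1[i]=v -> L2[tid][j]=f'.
vaddr = 30 = 0b00011110
Split: l1_idx=0, l2_idx=3, offset=6

Answer: L1[0]=0 -> L2[0][3]=90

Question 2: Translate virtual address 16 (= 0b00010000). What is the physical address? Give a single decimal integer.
vaddr = 16 = 0b00010000
Split: l1_idx=0, l2_idx=2, offset=0
L1[0] = 0
L2[0][2] = 1
paddr = 1 * 8 + 0 = 8

Answer: 8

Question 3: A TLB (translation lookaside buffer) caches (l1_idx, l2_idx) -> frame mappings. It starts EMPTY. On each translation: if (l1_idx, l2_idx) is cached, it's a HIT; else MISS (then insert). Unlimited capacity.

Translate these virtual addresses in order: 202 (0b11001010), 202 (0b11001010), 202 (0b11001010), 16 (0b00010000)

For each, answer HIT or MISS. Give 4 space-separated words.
Answer: MISS HIT HIT MISS

Derivation:
vaddr=202: (6,1) not in TLB -> MISS, insert
vaddr=202: (6,1) in TLB -> HIT
vaddr=202: (6,1) in TLB -> HIT
vaddr=16: (0,2) not in TLB -> MISS, insert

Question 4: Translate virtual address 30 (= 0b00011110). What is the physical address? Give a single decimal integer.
vaddr = 30 = 0b00011110
Split: l1_idx=0, l2_idx=3, offset=6
L1[0] = 0
L2[0][3] = 90
paddr = 90 * 8 + 6 = 726

Answer: 726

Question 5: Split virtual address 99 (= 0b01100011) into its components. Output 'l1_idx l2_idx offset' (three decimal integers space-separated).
vaddr = 99 = 0b01100011
  top 3 bits -> l1_idx = 3
  next 2 bits -> l2_idx = 0
  bottom 3 bits -> offset = 3

Answer: 3 0 3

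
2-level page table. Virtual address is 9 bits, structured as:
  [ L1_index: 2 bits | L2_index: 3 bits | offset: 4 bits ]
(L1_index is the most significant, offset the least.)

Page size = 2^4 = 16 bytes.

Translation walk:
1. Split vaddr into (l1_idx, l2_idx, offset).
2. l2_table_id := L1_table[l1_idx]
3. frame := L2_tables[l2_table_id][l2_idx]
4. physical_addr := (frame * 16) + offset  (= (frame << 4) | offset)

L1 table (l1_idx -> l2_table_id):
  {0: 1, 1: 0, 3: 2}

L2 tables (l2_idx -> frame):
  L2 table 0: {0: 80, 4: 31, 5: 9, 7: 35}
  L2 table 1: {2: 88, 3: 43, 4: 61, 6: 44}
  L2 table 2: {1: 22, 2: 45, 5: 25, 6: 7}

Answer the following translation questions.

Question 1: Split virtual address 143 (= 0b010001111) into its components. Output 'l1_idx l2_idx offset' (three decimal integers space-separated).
Answer: 1 0 15

Derivation:
vaddr = 143 = 0b010001111
  top 2 bits -> l1_idx = 1
  next 3 bits -> l2_idx = 0
  bottom 4 bits -> offset = 15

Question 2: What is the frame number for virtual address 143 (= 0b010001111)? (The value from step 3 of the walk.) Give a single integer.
Answer: 80

Derivation:
vaddr = 143: l1_idx=1, l2_idx=0
L1[1] = 0; L2[0][0] = 80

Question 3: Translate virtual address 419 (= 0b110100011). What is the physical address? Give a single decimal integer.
vaddr = 419 = 0b110100011
Split: l1_idx=3, l2_idx=2, offset=3
L1[3] = 2
L2[2][2] = 45
paddr = 45 * 16 + 3 = 723

Answer: 723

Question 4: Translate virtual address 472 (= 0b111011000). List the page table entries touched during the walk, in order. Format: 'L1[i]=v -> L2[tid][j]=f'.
Answer: L1[3]=2 -> L2[2][5]=25

Derivation:
vaddr = 472 = 0b111011000
Split: l1_idx=3, l2_idx=5, offset=8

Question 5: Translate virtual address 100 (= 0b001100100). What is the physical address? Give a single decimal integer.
Answer: 708

Derivation:
vaddr = 100 = 0b001100100
Split: l1_idx=0, l2_idx=6, offset=4
L1[0] = 1
L2[1][6] = 44
paddr = 44 * 16 + 4 = 708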